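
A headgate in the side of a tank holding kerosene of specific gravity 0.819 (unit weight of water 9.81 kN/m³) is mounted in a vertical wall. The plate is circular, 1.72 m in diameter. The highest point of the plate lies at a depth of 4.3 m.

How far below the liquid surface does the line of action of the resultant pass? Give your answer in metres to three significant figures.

γ = 0.819 × 9.81 = 8.03439 kN/m³.
The centroid is at the centre, 0.86 m below the top of the plate, so the centroid depth is h_c = 4.3 + 0.86 = 5.16 m.
A = π(0.86)² = 2.32352 m².
Resultant F = γ·h_c·A = 8.03439 × 5.16 × 2.32352 = 96.3272 kN.
I_c = πr⁴/4 = π × 0.86⁴/4 = 0.429619 m⁴.
Centre of pressure: y_p = y_c + I_c/(y_c·A) = 5.16 + 0.429619/(5.16 × 2.32352) = 5.16 + 0.0358333 = 5.19583 m along the plane.

h_p = 5.20 m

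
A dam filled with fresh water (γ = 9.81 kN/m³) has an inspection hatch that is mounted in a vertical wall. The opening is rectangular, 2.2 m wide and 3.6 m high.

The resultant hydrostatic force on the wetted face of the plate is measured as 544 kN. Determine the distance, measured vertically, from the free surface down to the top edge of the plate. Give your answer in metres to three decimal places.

d_top ≈ 5.202 m

γ = 9.81 kN/m³.
A = 2.2 × 3.6 = 7.92 m².
From F = γ·h_c·A, the centroid depth is h_c = 544/(9.81 × 7.92) = 7.00172 m.
The centroid lies 3.6/2 = 1.8 m below the top edge, so the top edge sits at h_top = 7.00172 − 1.8 = 5.20172 m below the surface.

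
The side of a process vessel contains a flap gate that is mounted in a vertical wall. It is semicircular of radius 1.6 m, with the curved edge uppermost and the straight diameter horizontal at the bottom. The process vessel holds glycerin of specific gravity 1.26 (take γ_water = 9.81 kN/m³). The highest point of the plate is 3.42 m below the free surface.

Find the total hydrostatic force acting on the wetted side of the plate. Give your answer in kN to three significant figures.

γ = 1.26 × 9.81 = 12.3606 kN/m³.
The centroid lies 4r/(3π) = 0.679061 m above the diameter, so r − 4r/(3π) = 1.6 − 0.679061 = 0.920939 m below the topmost point, so the centroid depth is h_c = 3.42 + 0.920939 = 4.34094 m.
A = πr²/2 = π × 1.6²/2 = 4.02124 m².
Resultant F = γ·h_c·A = 12.3606 × 4.34094 × 4.02124 = 215.766 kN.

F ≈ 216 kN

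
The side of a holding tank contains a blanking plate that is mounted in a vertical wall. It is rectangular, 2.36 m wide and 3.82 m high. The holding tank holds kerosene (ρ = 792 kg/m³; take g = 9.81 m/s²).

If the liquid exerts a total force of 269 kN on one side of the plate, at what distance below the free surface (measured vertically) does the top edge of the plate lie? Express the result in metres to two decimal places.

d_top ≈ 1.93 m

γ = ρg = 792 × 9.81 / 1000 = 7.76952 kN/m³.
A = 2.36 × 3.82 = 9.0152 m².
From F = γ·h_c·A, the centroid depth is h_c = 269/(7.76952 × 9.0152) = 3.84046 m.
The centroid lies 3.82/2 = 1.91 m below the top edge, so the top edge sits at h_top = 3.84046 − 1.91 = 1.93046 m below the surface.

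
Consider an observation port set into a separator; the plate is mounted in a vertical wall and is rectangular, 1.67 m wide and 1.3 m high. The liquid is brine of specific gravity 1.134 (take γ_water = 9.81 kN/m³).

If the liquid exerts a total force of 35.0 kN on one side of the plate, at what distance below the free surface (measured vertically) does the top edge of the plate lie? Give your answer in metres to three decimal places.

d_top ≈ 0.799 m

γ = 1.134 × 9.81 = 11.12454 kN/m³.
A = 1.67 × 1.3 = 2.171 m².
From F = γ·h_c·A, the centroid depth is h_c = 35.0/(11.12454 × 2.171) = 1.44919 m.
The centroid lies 1.3/2 = 0.65 m below the top edge, so the top edge sits at h_top = 1.44919 − 0.65 = 0.79919 m below the surface.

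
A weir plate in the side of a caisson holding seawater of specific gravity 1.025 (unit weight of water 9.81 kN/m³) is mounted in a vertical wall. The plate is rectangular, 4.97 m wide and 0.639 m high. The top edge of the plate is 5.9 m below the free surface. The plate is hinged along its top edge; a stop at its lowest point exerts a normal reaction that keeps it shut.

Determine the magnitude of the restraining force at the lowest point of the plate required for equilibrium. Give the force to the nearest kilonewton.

γ = 1.025 × 9.81 = 10.05525 kN/m³.
The centroid lies 0.639/2 = 0.3195 m below the top edge, so the centroid depth is h_c = 5.9 + 0.3195 = 6.2195 m.
A = 4.97 × 0.639 = 3.17583 m².
Resultant F = γ·h_c·A = 10.05525 × 6.2195 × 3.17583 = 198.612 kN.
I_c = b·h³/12 = 4.97 × 0.639³/12 = 0.108063 m⁴.
Centre of pressure: y_p = y_c + I_c/(y_c·A) = 6.2195 + 0.108063/(6.2195 × 3.17583) = 6.2195 + 0.00547097 = 6.22497 m along the plane.
The resultant acts 0.3195 + 0.00547097 = 0.324971 m (along the plate) below the hinge at the top edge, so the moment about the hinge is M = F × 0.324971 = 198.612 × 0.324971 = 64.5431 kN·m.
A normal force at the bottom, 0.639 m from the hinge, must supply this moment: P = 64.5431/0.639 = 101.006 kN.

P ≈ 101 kN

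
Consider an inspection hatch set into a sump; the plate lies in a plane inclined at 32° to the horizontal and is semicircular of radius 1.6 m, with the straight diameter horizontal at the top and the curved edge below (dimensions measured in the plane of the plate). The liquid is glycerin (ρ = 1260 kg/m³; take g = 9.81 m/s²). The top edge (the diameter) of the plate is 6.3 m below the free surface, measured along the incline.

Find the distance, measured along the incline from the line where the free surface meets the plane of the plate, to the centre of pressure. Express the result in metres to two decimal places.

y_p = 7.00 m

γ = ρg = 1260 × 9.81 / 1000 = 12.3606 kN/m³.
Let θ = 32° be the plate's angle to the horizontal; measure y along the incline from where the plane meets the free surface. Vertical depth h = y·sinθ with sinθ = 0.529919.
The centroid of a semicircle lies 4r/(3π) = 0.679061 m from the diameter, here below the top edge, so y_c = 6.3 + 0.679061 = 6.97906 m and h_c = 6.97906 × 0.529919 = 3.69834 m.
A = πr²/2 = π × 1.6²/2 = 4.02124 m².
Resultant F = γ·h_c·A = 12.3606 × 3.69834 × 4.02124 = 183.826 kN.
I_c = (π/8 − 8/(9π))·r⁴ = 0.109757 × 1.6⁴ = 0.719303 m⁴.
Centre of pressure: y_p = y_c + I_c/(y_c·A) = 6.97906 + 0.719303/(6.97906 × 4.02124) = 6.97906 + 0.0256304 = 7.00469 m along the plane.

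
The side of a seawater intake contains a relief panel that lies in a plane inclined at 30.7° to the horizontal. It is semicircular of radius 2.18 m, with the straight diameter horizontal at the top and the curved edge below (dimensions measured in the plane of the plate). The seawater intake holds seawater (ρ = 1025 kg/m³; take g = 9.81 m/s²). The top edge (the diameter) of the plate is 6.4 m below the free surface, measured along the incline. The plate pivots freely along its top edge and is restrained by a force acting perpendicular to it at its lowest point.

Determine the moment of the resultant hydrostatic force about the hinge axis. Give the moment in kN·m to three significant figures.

M ≈ 272 kN·m

γ = ρg = 1025 × 9.81 / 1000 = 10.05525 kN/m³.
Let θ = 30.7° be the plate's angle to the horizontal; measure y along the incline from where the plane meets the free surface. Vertical depth h = y·sinθ with sinθ = 0.510543.
The centroid of a semicircle lies 4r/(3π) = 0.925221 m from the diameter, here below the top edge, so y_c = 6.4 + 0.925221 = 7.32522 m and h_c = 7.32522 × 0.510543 = 3.73984 m.
A = πr²/2 = π × 2.18²/2 = 7.46505 m².
Resultant F = γ·h_c·A = 10.05525 × 3.73984 × 7.46505 = 280.723 kN.
I_c = (π/8 − 8/(9π))·r⁴ = 0.109757 × 2.18⁴ = 2.4789 m⁴.
Centre of pressure: y_p = y_c + I_c/(y_c·A) = 7.32522 + 2.4789/(7.32522 × 7.46505) = 7.32522 + 0.0453321 = 7.37055 m along the plane.
The resultant acts 0.925221 + 0.0453321 = 0.970553 m (along the plate) below the hinge at the top edge, so the moment about the hinge is M = F × 0.970553 = 280.723 × 0.970553 = 272.457 kN·m.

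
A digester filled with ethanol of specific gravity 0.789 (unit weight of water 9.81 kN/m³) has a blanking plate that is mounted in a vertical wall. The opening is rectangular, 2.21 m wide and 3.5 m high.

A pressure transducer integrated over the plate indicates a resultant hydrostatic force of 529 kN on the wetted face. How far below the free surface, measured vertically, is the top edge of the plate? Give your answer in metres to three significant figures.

γ = 0.789 × 9.81 = 7.74009 kN/m³.
A = 2.21 × 3.5 = 7.735 m².
From F = γ·h_c·A, the centroid depth is h_c = 529/(7.74009 × 7.735) = 8.83587 m.
The centroid lies 3.5/2 = 1.75 m below the top edge, so the top edge sits at h_top = 8.83587 − 1.75 = 7.08587 m below the surface.

d_top ≈ 7.09 m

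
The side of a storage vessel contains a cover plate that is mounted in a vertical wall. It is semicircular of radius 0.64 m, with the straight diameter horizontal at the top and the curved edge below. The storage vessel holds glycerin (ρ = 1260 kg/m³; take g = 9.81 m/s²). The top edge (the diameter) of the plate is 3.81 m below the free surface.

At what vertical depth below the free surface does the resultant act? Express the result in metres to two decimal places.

γ = ρg = 1260 × 9.81 / 1000 = 12.3606 kN/m³.
The centroid of a semicircle lies 4r/(3π) = 0.271624 m from the diameter, here below the top edge, so the centroid depth is h_c = 3.81 + 0.271624 = 4.08162 m.
A = πr²/2 = π × 0.64²/2 = 0.643398 m².
Resultant F = γ·h_c·A = 12.3606 × 4.08162 × 0.643398 = 32.4602 kN.
I_c = (π/8 − 8/(9π))·r⁴ = 0.109757 × 0.64⁴ = 0.0184142 m⁴.
Centre of pressure: y_p = y_c + I_c/(y_c·A) = 4.08162 + 0.0184142/(4.08162 × 0.643398) = 4.08162 + 0.00701198 = 4.08863 m along the plane.

h_p = 4.09 m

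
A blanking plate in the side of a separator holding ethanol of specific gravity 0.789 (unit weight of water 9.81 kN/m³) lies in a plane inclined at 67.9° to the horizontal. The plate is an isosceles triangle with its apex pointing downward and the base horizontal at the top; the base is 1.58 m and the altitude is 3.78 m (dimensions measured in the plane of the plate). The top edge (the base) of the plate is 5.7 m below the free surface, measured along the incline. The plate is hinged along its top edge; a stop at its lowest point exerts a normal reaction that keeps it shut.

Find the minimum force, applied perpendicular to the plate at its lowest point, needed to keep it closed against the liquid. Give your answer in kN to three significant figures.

γ = 0.789 × 9.81 = 7.74009 kN/m³.
Let θ = 67.9° be the plate's angle to the horizontal; measure y along the incline from where the plane meets the free surface. Vertical depth h = y·sinθ with sinθ = 0.926529.
With the apex down, the centroid sits h/3 = 3.78/3 = 1.26 m below the base (the top edge), so y_c = 5.7 + 1.26 = 6.96 m and h_c = 6.96 × 0.926529 = 6.44864 m.
A = ½ × 1.58 × 3.78 = 2.9862 m².
Resultant F = γ·h_c·A = 7.74009 × 6.44864 × 2.9862 = 149.05 kN.
I_c = b·h³/36 = 1.58 × 3.78³/36 = 2.37045 m⁴.
Centre of pressure: y_p = y_c + I_c/(y_c·A) = 6.96 + 2.37045/(6.96 × 2.9862) = 6.96 + 0.114052 = 7.07405 m along the plane.
The resultant acts 1.26 + 0.114052 = 1.37405 m (along the plate) below the hinge at the top edge, so the moment about the hinge is M = F × 1.37405 = 149.05 × 1.37405 = 204.802 kN·m.
A normal force at the bottom, 3.78 m from the hinge, must supply this moment: P = 204.802/3.78 = 54.1804 kN.

P ≈ 54.2 kN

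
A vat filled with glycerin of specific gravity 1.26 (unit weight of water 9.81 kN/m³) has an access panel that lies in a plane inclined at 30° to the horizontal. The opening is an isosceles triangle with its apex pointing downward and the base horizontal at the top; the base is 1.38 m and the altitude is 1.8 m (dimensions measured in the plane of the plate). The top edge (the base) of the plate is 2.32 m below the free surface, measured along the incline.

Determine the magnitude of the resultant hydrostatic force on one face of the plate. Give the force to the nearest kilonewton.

γ = 1.26 × 9.81 = 12.3606 kN/m³.
Let θ = 30° be the plate's angle to the horizontal; measure y along the incline from where the plane meets the free surface. Vertical depth h = y·sinθ with sinθ = 0.500000.
With the apex down, the centroid sits h/3 = 1.8/3 = 0.6 m below the base (the top edge), so y_c = 2.32 + 0.6 = 2.92 m and h_c = 2.92 × 0.500000 = 1.46 m.
A = ½ × 1.38 × 1.8 = 1.242 m².
Resultant F = γ·h_c·A = 12.3606 × 1.46 × 1.242 = 22.4137 kN.

F ≈ 22 kN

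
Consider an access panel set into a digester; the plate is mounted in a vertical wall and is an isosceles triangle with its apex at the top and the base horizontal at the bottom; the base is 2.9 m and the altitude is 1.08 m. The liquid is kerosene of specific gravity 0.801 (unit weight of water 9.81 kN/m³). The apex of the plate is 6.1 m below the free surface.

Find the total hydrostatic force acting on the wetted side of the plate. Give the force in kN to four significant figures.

F ≈ 83.92 kN

γ = 0.801 × 9.81 = 7.85781 kN/m³.
With the apex up, the centroid sits 2h/3 = 2 × 1.08/3 = 0.72 m below the apex, so the centroid depth is h_c = 6.1 + 0.72 = 6.82 m.
A = ½ × 2.9 × 1.08 = 1.566 m².
Resultant F = γ·h_c·A = 7.85781 × 6.82 × 1.566 = 83.9224 kN.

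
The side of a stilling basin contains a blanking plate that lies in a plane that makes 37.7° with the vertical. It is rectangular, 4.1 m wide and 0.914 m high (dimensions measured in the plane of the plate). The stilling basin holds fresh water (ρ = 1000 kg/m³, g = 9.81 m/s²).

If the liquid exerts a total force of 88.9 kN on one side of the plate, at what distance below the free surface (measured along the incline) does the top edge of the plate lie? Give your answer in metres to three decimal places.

y_top ≈ 2.599 m

γ = ρg = 1000 × 9.81 = 9810 N/m³ = 9.81 kN/m³.
A = 4.1 × 0.914 = 3.7474 m².
From F = γ·h_c·A, the centroid depth is h_c = 88.9/(9.81 × 3.7474) = 2.41826 m.
The plate makes 37.7° with the vertical, i.e. θ = 90° − 37.7° = 52.3° to the horizontal. Measuring y along the incline from the free-surface line, vertical depth h = y·sinθ with sinθ = 0.791224.
Along the incline, y_c = h_c/sinθ = 2.41826/0.791224 = 3.05635 m.
The centroid lies 0.914/2 = 0.457 m below the top edge, so the top edge sits at y_top = 3.05635 − 0.457 = 2.59935 m along the incline.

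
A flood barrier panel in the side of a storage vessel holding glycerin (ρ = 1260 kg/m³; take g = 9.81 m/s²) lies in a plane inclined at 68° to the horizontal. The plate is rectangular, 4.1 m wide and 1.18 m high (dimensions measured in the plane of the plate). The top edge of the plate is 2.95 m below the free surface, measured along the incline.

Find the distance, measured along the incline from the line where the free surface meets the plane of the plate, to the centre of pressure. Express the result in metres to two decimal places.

y_p = 3.57 m

γ = ρg = 1260 × 9.81 / 1000 = 12.3606 kN/m³.
Let θ = 68° be the plate's angle to the horizontal; measure y along the incline from where the plane meets the free surface. Vertical depth h = y·sinθ with sinθ = 0.927184.
The centroid lies 1.18/2 = 0.59 m below the top edge, so y_c = 2.95 + 0.59 = 3.54 m and h_c = 3.54 × 0.927184 = 3.28223 m.
A = 4.1 × 1.18 = 4.838 m².
Resultant F = γ·h_c·A = 12.3606 × 3.28223 × 4.838 = 196.279 kN.
I_c = b·h³/12 = 4.1 × 1.18³/12 = 0.561369 m⁴.
Centre of pressure: y_p = y_c + I_c/(y_c·A) = 3.54 + 0.561369/(3.54 × 4.838) = 3.54 + 0.0327778 = 3.57278 m along the plane.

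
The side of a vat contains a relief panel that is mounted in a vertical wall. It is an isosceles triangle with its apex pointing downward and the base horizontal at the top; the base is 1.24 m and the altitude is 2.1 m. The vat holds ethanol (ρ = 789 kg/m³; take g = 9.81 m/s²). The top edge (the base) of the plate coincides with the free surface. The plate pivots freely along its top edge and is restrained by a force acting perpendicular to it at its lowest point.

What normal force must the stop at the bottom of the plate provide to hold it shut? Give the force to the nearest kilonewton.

γ = ρg = 789 × 9.81 / 1000 = 7.74009 kN/m³.
With the apex down, the centroid sits h/3 = 2.1/3 = 0.7 m below the base (the top edge), so the centroid depth is h_c = 0.7 m.
A = ½ × 1.24 × 2.1 = 1.302 m².
Resultant F = γ·h_c·A = 7.74009 × 0.7 × 1.302 = 7.05432 kN.
I_c = b·h³/36 = 1.24 × 2.1³/36 = 0.31899 m⁴.
Centre of pressure: y_p = y_c + I_c/(y_c·A) = 0.7 + 0.31899/(0.7 × 1.302) = 0.7 + 0.35 = 1.05 m along the plane.
The resultant acts 0.7 + 0.35 = 1.05 m (along the plate) below the hinge at the top edge, so the moment about the hinge is M = F × 1.05 = 7.05432 × 1.05 = 7.40704 kN·m.
A normal force at the bottom, 2.1 m from the hinge, must supply this moment: P = 7.40704/2.1 = 3.52716 kN.

P ≈ 4 kN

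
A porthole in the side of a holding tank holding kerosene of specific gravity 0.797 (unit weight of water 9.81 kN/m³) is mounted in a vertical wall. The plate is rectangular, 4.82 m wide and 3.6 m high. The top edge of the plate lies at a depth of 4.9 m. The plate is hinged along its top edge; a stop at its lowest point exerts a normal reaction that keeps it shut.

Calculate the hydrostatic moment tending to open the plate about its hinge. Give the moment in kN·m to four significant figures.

M ≈ 1783 kN·m

γ = 0.797 × 9.81 = 7.81857 kN/m³.
The centroid lies 3.6/2 = 1.8 m below the top edge, so the centroid depth is h_c = 4.9 + 1.8 = 6.7 m.
A = 4.82 × 3.6 = 17.352 m².
Resultant F = γ·h_c·A = 7.81857 × 6.7 × 17.352 = 908.974 kN.
I_c = b·h³/12 = 4.82 × 3.6³/12 = 18.7402 m⁴.
Centre of pressure: y_p = y_c + I_c/(y_c·A) = 6.7 + 18.7402/(6.7 × 17.352) = 6.7 + 0.161194 = 6.86119 m along the plane.
The resultant acts 1.8 + 0.161194 = 1.96119 m (along the plate) below the hinge at the top edge, so the moment about the hinge is M = F × 1.96119 = 908.974 × 1.96119 = 1782.67 kN·m.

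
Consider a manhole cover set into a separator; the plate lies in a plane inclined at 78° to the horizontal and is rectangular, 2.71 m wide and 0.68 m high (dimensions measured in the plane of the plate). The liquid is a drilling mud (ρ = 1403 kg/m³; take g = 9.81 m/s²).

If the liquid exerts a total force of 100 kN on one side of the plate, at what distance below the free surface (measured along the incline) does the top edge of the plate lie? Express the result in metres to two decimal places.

y_top ≈ 3.69 m

γ = ρg = 1403 × 9.81 / 1000 = 13.76343 kN/m³.
A = 2.71 × 0.68 = 1.8428 m².
From F = γ·h_c·A, the centroid depth is h_c = 100/(13.76343 × 1.8428) = 3.94271 m.
Let θ = 78° be the plate's angle to the horizontal; measure y along the incline from where the plane meets the free surface. Vertical depth h = y·sinθ with sinθ = 0.978148.
Along the incline, y_c = h_c/sinθ = 3.94271/0.978148 = 4.03079 m.
The centroid lies 0.68/2 = 0.34 m below the top edge, so the top edge sits at y_top = 4.03079 − 0.34 = 3.69079 m along the incline.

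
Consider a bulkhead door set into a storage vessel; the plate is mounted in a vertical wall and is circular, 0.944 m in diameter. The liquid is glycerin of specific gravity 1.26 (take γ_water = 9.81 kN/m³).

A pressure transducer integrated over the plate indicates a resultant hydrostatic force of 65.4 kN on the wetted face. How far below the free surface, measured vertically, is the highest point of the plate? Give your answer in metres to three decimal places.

d_top ≈ 7.088 m

γ = 1.26 × 9.81 = 12.3606 kN/m³.
A = π(0.472)² = 0.699897 m².
From F = γ·h_c·A, the centroid depth is h_c = 65.4/(12.3606 × 0.699897) = 7.55969 m.
The centroid is at the centre, 0.472 m below the top of the plate, so the highest point sits at h_top = 7.55969 − 0.472 = 7.08769 m below the surface.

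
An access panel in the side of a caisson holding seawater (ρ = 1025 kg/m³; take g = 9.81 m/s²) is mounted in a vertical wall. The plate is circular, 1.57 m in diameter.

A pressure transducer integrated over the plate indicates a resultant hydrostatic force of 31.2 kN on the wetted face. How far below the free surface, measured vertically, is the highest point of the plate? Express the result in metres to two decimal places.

d_top ≈ 0.82 m

γ = ρg = 1025 × 9.81 / 1000 = 10.05525 kN/m³.
A = π(0.785)² = 1.93593 m².
From F = γ·h_c·A, the centroid depth is h_c = 31.2/(10.05525 × 1.93593) = 1.60277 m.
The centroid is at the centre, 0.785 m below the top of the plate, so the highest point sits at h_top = 1.60277 − 0.785 = 0.81777 m below the surface.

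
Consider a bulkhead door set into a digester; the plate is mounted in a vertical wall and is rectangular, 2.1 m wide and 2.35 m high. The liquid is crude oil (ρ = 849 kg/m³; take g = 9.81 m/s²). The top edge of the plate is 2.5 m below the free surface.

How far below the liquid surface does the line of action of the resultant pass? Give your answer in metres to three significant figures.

γ = ρg = 849 × 9.81 / 1000 = 8.32869 kN/m³.
The centroid lies 2.35/2 = 1.175 m below the top edge, so the centroid depth is h_c = 2.5 + 1.175 = 3.675 m.
A = 2.1 × 2.35 = 4.935 m².
Resultant F = γ·h_c·A = 8.32869 × 3.675 × 4.935 = 151.05 kN.
I_c = b·h³/12 = 2.1 × 2.35³/12 = 2.27113 m⁴.
Centre of pressure: y_p = y_c + I_c/(y_c·A) = 3.675 + 2.27113/(3.675 × 4.935) = 3.675 + 0.125227 = 3.80023 m along the plane.

h_p = 3.80 m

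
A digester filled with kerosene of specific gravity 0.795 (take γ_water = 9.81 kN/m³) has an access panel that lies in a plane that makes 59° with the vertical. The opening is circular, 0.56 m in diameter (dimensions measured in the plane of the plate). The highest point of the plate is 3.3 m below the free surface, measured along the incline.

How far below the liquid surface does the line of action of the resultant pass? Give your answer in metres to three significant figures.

h_p = 1.85 m

γ = 0.795 × 9.81 = 7.79895 kN/m³.
The plate makes 59° with the vertical, i.e. θ = 90° − 59° = 31° to the horizontal. Measuring y along the incline from the free-surface line, vertical depth h = y·sinθ with sinθ = 0.515038.
The centroid is at the centre, 0.28 m below the top of the plate, so y_c = 3.3 + 0.28 = 3.58 m and h_c = 3.58 × 0.515038 = 1.84384 m.
A = π(0.28)² = 0.246301 m².
Resultant F = γ·h_c·A = 7.79895 × 1.84384 × 0.246301 = 3.54181 kN.
I_c = πr⁴/4 = π × 0.28⁴/4 = 0.0048275 m⁴.
Centre of pressure: y_p = y_c + I_c/(y_c·A) = 3.58 + 0.0048275/(3.58 × 0.246301) = 3.58 + 0.00547486 = 3.58547 m along the plane.
Vertically, h_p = y_p·sinθ = 3.58547 × 0.515038 = 1.84665 m.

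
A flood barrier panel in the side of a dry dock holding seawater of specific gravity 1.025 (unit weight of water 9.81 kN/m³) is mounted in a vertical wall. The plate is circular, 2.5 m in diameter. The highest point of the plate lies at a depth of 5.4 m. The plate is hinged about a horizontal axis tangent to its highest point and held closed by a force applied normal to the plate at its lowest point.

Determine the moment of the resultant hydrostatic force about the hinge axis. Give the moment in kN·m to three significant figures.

γ = 1.025 × 9.81 = 10.05525 kN/m³.
The centroid is at the centre, 1.25 m below the top of the plate, so the centroid depth is h_c = 5.4 + 1.25 = 6.65 m.
A = π(1.25)² = 4.90874 m².
Resultant F = γ·h_c·A = 10.05525 × 6.65 × 4.90874 = 328.235 kN.
I_c = πr⁴/4 = π × 1.25⁴/4 = 1.91748 m⁴.
Centre of pressure: y_p = y_c + I_c/(y_c·A) = 6.65 + 1.91748/(6.65 × 4.90874) = 6.65 + 0.0587407 = 6.70874 m along the plane.
The resultant acts 1.25 + 0.0587407 = 1.30874 m (along the plate) below the hinge at the top edge, so the moment about the hinge is M = F × 1.30874 = 328.235 × 1.30874 = 429.574 kN·m.

M ≈ 430 kN·m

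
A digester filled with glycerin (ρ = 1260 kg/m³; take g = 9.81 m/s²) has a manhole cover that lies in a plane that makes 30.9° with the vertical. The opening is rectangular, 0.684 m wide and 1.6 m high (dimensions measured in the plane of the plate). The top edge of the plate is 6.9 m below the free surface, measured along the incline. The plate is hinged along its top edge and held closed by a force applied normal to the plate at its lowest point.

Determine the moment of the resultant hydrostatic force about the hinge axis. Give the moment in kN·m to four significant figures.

γ = ρg = 1260 × 9.81 / 1000 = 12.3606 kN/m³.
The plate makes 30.9° with the vertical, i.e. θ = 90° − 30.9° = 59.1° to the horizontal. Measuring y along the incline from the free-surface line, vertical depth h = y·sinθ with sinθ = 0.858065.
The centroid lies 1.6/2 = 0.8 m below the top edge, so y_c = 6.9 + 0.8 = 7.7 m and h_c = 7.7 × 0.858065 = 6.6071 m.
A = 0.684 × 1.6 = 1.0944 m².
Resultant F = γ·h_c·A = 12.3606 × 6.6071 × 1.0944 = 89.3772 kN.
I_c = b·h³/12 = 0.684 × 1.6³/12 = 0.233472 m⁴.
Centre of pressure: y_p = y_c + I_c/(y_c·A) = 7.7 + 0.233472/(7.7 × 1.0944) = 7.7 + 0.0277056 = 7.72771 m along the plane.
The resultant acts 0.8 + 0.0277056 = 0.827706 m (along the plate) below the hinge at the top edge, so the moment about the hinge is M = F × 0.827706 = 89.3772 × 0.827706 = 73.978 kN·m.

M ≈ 73.98 kN·m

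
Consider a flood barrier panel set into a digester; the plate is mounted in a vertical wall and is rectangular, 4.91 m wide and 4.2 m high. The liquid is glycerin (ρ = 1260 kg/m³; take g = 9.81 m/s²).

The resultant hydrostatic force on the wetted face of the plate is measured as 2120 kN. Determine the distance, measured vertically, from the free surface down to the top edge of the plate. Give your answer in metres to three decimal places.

γ = ρg = 1260 × 9.81 / 1000 = 12.3606 kN/m³.
A = 4.91 × 4.2 = 20.622 m².
From F = γ·h_c·A, the centroid depth is h_c = 2120/(12.3606 × 20.622) = 8.31698 m.
The centroid lies 4.2/2 = 2.1 m below the top edge, so the top edge sits at h_top = 8.31698 − 2.1 = 6.21698 m below the surface.

d_top ≈ 6.217 m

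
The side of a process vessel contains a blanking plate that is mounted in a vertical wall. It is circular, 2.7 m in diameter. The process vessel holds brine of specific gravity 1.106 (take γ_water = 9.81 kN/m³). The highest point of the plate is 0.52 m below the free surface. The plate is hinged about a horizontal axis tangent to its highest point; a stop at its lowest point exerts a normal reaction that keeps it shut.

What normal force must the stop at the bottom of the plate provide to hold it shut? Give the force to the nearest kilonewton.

γ = 1.106 × 9.81 = 10.84986 kN/m³.
The centroid is at the centre, 1.35 m below the top of the plate, so the centroid depth is h_c = 0.52 + 1.35 = 1.87 m.
A = π(1.35)² = 5.72555 m².
Resultant F = γ·h_c·A = 10.84986 × 1.87 × 5.72555 = 116.167 kN.
I_c = πr⁴/4 = π × 1.35⁴/4 = 2.6087 m⁴.
Centre of pressure: y_p = y_c + I_c/(y_c·A) = 1.87 + 2.6087/(1.87 × 5.72555) = 1.87 + 0.243649 = 2.11365 m along the plane.
The resultant acts 1.35 + 0.243649 = 1.59365 m (along the plate) below the hinge at the top edge, so the moment about the hinge is M = F × 1.59365 = 116.167 × 1.59365 = 185.13 kN·m.
A normal force at the bottom, 2.7 m from the hinge, must supply this moment: P = 185.13/2.7 = 68.5667 kN.

P ≈ 69 kN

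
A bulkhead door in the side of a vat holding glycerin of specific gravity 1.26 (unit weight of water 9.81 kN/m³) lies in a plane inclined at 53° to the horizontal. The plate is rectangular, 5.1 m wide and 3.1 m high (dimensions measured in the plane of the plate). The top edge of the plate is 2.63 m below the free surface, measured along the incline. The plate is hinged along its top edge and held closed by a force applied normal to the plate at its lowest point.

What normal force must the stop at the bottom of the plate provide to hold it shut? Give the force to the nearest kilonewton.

P ≈ 367 kN

γ = 1.26 × 9.81 = 12.3606 kN/m³.
Let θ = 53° be the plate's angle to the horizontal; measure y along the incline from where the plane meets the free surface. Vertical depth h = y·sinθ with sinθ = 0.798636.
The centroid lies 3.1/2 = 1.55 m below the top edge, so y_c = 2.63 + 1.55 = 4.18 m and h_c = 4.18 × 0.798636 = 3.3383 m.
A = 5.1 × 3.1 = 15.81 m².
Resultant F = γ·h_c·A = 12.3606 × 3.3383 × 15.81 = 652.374 kN.
I_c = b·h³/12 = 5.1 × 3.1³/12 = 12.6612 m⁴.
Centre of pressure: y_p = y_c + I_c/(y_c·A) = 4.18 + 12.6612/(4.18 × 15.81) = 4.18 + 0.191587 = 4.37159 m along the plane.
The resultant acts 1.55 + 0.191587 = 1.74159 m (along the plate) below the hinge at the top edge, so the moment about the hinge is M = F × 1.74159 = 652.374 × 1.74159 = 1136.17 kN·m.
A normal force at the bottom, 3.1 m from the hinge, must supply this moment: P = 1136.17/3.1 = 366.506 kN.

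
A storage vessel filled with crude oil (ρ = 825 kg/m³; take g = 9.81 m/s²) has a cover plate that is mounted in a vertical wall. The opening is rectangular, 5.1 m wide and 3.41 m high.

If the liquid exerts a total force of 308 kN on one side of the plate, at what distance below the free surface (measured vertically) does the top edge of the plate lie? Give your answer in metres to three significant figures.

γ = ρg = 825 × 9.81 / 1000 = 8.09325 kN/m³.
A = 5.1 × 3.41 = 17.391 m².
From F = γ·h_c·A, the centroid depth is h_c = 308/(8.09325 × 17.391) = 2.18828 m.
The centroid lies 3.41/2 = 1.705 m below the top edge, so the top edge sits at h_top = 2.18828 − 1.705 = 0.48328 m below the surface.

d_top ≈ 0.483 m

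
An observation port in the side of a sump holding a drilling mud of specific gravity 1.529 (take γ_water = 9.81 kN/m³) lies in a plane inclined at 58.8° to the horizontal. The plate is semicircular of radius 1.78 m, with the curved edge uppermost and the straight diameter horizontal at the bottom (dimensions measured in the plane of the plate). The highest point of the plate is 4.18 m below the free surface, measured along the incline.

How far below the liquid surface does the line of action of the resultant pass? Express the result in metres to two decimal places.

h_p = 4.49 m

γ = 1.529 × 9.81 = 14.99949 kN/m³.
Let θ = 58.8° be the plate's angle to the horizontal; measure y along the incline from where the plane meets the free surface. Vertical depth h = y·sinθ with sinθ = 0.855364.
The centroid lies 4r/(3π) = 0.755455 m above the diameter, so r − 4r/(3π) = 1.78 − 0.755455 = 1.02455 m below the topmost point, so y_c = 4.18 + 1.02455 = 5.20455 m and h_c = 5.20455 × 0.855364 = 4.45178 m.
A = πr²/2 = π × 1.78²/2 = 4.97691 m².
Resultant F = γ·h_c·A = 14.99949 × 4.45178 × 4.97691 = 332.33 kN.
I_c = (π/8 − 8/(9π))·r⁴ = 0.109757 × 1.78⁴ = 1.10182 m⁴.
Centre of pressure: y_p = y_c + I_c/(y_c·A) = 5.20455 + 1.10182/(5.20455 × 4.97691) = 5.20455 + 0.0425371 = 5.24709 m along the plane.
Vertically, h_p = y_p·sinθ = 5.24709 × 0.855364 = 4.48817 m.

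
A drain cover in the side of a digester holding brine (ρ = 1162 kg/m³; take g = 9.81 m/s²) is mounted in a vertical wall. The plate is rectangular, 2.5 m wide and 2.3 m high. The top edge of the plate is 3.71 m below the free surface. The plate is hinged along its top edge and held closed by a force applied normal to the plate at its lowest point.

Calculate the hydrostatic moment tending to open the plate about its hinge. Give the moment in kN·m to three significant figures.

M ≈ 395 kN·m

γ = ρg = 1162 × 9.81 / 1000 = 11.39922 kN/m³.
The centroid lies 2.3/2 = 1.15 m below the top edge, so the centroid depth is h_c = 3.71 + 1.15 = 4.86 m.
A = 2.5 × 2.3 = 5.75 m².
Resultant F = γ·h_c·A = 11.39922 × 4.86 × 5.75 = 318.551 kN.
I_c = b·h³/12 = 2.5 × 2.3³/12 = 2.53479 m⁴.
Centre of pressure: y_p = y_c + I_c/(y_c·A) = 4.86 + 2.53479/(4.86 × 5.75) = 4.86 + 0.0907064 = 4.95071 m along the plane.
The resultant acts 1.15 + 0.0907064 = 1.24071 m (along the plate) below the hinge at the top edge, so the moment about the hinge is M = F × 1.24071 = 318.551 × 1.24071 = 395.229 kN·m.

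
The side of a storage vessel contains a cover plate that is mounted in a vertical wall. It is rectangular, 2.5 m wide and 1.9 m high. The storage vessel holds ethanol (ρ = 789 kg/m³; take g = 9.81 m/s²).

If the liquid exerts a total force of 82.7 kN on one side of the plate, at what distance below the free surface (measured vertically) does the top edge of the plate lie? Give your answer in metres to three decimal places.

γ = ρg = 789 × 9.81 / 1000 = 7.74009 kN/m³.
A = 2.5 × 1.9 = 4.75 m².
From F = γ·h_c·A, the centroid depth is h_c = 82.7/(7.74009 × 4.75) = 2.2494 m.
The centroid lies 1.9/2 = 0.95 m below the top edge, so the top edge sits at h_top = 2.2494 − 0.95 = 1.2994 m below the surface.

d_top ≈ 1.299 m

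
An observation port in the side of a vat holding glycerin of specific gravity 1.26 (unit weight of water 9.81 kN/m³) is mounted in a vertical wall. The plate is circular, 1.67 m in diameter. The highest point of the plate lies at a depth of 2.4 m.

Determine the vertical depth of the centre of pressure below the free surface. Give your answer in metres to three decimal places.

h_p = 3.289 m

γ = 1.26 × 9.81 = 12.3606 kN/m³.
The centroid is at the centre, 0.835 m below the top of the plate, so the centroid depth is h_c = 2.4 + 0.835 = 3.235 m.
A = π(0.835)² = 2.1904 m².
Resultant F = γ·h_c·A = 12.3606 × 3.235 × 2.1904 = 87.5865 kN.
I_c = πr⁴/4 = π × 0.835⁴/4 = 0.3818 m⁴.
Centre of pressure: y_p = y_c + I_c/(y_c·A) = 3.235 + 0.3818/(3.235 × 2.1904) = 3.235 + 0.0538813 = 3.28888 m along the plane.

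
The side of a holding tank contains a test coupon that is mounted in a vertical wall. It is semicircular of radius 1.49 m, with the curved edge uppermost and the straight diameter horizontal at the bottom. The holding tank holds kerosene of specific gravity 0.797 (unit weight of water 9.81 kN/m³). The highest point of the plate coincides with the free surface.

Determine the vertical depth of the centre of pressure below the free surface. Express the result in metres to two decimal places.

h_p = 1.04 m

γ = 0.797 × 9.81 = 7.81857 kN/m³.
The centroid lies 4r/(3π) = 0.632376 m above the diameter, so r − 4r/(3π) = 1.49 − 0.632376 = 0.857624 m below the topmost point, so the centroid depth is h_c = 0.857624 m.
A = πr²/2 = π × 1.49²/2 = 3.48732 m².
Resultant F = γ·h_c·A = 7.81857 × 0.857624 × 3.48732 = 23.3839 kN.
I_c = (π/8 − 8/(9π))·r⁴ = 0.109757 × 1.49⁴ = 0.540975 m⁴.
Centre of pressure: y_p = y_c + I_c/(y_c·A) = 0.857624 + 0.540975/(0.857624 × 3.48732) = 0.857624 + 0.180879 = 1.0385 m along the plane.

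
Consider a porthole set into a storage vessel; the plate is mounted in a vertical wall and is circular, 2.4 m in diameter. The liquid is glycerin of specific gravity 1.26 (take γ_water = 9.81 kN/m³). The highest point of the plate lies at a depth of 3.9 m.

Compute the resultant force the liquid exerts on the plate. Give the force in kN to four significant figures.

γ = 1.26 × 9.81 = 12.3606 kN/m³.
The centroid is at the centre, 1.2 m below the top of the plate, so the centroid depth is h_c = 3.9 + 1.2 = 5.1 m.
A = π(1.2)² = 4.52389 m².
Resultant F = γ·h_c·A = 12.3606 × 5.1 × 4.52389 = 285.182 kN.

F ≈ 285.2 kN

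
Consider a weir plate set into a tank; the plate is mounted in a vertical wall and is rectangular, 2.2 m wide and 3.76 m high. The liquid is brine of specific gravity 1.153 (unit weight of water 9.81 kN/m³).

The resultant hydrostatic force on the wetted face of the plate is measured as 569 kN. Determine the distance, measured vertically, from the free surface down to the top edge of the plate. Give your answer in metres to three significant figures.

d_top ≈ 4.20 m

γ = 1.153 × 9.81 = 11.31093 kN/m³.
A = 2.2 × 3.76 = 8.272 m².
From F = γ·h_c·A, the centroid depth is h_c = 569/(11.31093 × 8.272) = 6.0814 m.
The centroid lies 3.76/2 = 1.88 m below the top edge, so the top edge sits at h_top = 6.0814 − 1.88 = 4.2014 m below the surface.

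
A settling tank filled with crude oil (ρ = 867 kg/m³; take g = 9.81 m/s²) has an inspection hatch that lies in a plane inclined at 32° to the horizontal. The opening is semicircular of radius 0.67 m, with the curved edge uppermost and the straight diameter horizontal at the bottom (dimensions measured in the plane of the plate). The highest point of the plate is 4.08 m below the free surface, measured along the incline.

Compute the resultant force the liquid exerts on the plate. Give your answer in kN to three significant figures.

γ = ρg = 867 × 9.81 / 1000 = 8.50527 kN/m³.
Let θ = 32° be the plate's angle to the horizontal; measure y along the incline from where the plane meets the free surface. Vertical depth h = y·sinθ with sinθ = 0.529919.
The centroid lies 4r/(3π) = 0.284357 m above the diameter, so r − 4r/(3π) = 0.67 − 0.284357 = 0.385643 m below the topmost point, so y_c = 4.08 + 0.385643 = 4.46564 m and h_c = 4.46564 × 0.529919 = 2.36643 m.
A = πr²/2 = π × 0.67²/2 = 0.70513 m².
Resultant F = γ·h_c·A = 8.50527 × 2.36643 × 0.70513 = 14.1922 kN.

F ≈ 14.2 kN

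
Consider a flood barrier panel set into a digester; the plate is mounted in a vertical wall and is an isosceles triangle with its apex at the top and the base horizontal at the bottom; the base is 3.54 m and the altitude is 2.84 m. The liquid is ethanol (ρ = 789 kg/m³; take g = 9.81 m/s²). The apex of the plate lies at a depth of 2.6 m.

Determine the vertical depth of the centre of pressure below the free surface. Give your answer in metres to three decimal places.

γ = ρg = 789 × 9.81 / 1000 = 7.74009 kN/m³.
With the apex up, the centroid sits 2h/3 = 2 × 2.84/3 = 1.89333 m below the apex, so the centroid depth is h_c = 2.6 + 1.89333 = 4.49333 m.
A = ½ × 3.54 × 2.84 = 5.0268 m².
Resultant F = γ·h_c·A = 7.74009 × 4.49333 × 5.0268 = 174.826 kN.
I_c = b·h³/36 = 3.54 × 2.84³/36 = 2.25245 m⁴.
Centre of pressure: y_p = y_c + I_c/(y_c·A) = 4.49333 + 2.25245/(4.49333 × 5.0268) = 4.49333 + 0.099723 = 4.59305 m along the plane.

h_p = 4.593 m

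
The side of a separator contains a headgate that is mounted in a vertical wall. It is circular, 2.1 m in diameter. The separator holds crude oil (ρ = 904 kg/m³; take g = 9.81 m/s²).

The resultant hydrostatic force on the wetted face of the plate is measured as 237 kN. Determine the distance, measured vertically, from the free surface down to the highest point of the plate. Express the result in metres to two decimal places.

d_top ≈ 6.67 m

γ = ρg = 904 × 9.81 / 1000 = 8.86824 kN/m³.
A = π(1.05)² = 3.46361 m².
From F = γ·h_c·A, the centroid depth is h_c = 237/(8.86824 × 3.46361) = 7.71582 m.
The centroid is at the centre, 1.05 m below the top of the plate, so the highest point sits at h_top = 7.71582 − 1.05 = 6.66582 m below the surface.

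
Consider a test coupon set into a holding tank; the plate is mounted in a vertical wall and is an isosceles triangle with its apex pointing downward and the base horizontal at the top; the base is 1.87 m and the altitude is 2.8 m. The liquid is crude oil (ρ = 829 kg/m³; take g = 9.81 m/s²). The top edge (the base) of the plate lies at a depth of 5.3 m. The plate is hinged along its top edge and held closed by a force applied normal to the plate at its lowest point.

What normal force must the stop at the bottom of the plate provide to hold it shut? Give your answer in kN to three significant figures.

γ = ρg = 829 × 9.81 / 1000 = 8.13249 kN/m³.
With the apex down, the centroid sits h/3 = 2.8/3 = 0.933333 m below the base (the top edge), so the centroid depth is h_c = 5.3 + 0.933333 = 6.23333 m.
A = ½ × 1.87 × 2.8 = 2.618 m².
Resultant F = γ·h_c·A = 8.13249 × 6.23333 × 2.618 = 132.713 kN.
I_c = b·h³/36 = 1.87 × 2.8³/36 = 1.14028 m⁴.
Centre of pressure: y_p = y_c + I_c/(y_c·A) = 6.23333 + 1.14028/(6.23333 × 2.618) = 6.23333 + 0.069875 = 6.3032 m along the plane.
The resultant acts 0.933333 + 0.069875 = 1.00321 m (along the plate) below the hinge at the top edge, so the moment about the hinge is M = F × 1.00321 = 132.713 × 1.00321 = 133.139 kN·m.
A normal force at the bottom, 2.8 m from the hinge, must supply this moment: P = 133.139/2.8 = 47.5496 kN.

P ≈ 47.5 kN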